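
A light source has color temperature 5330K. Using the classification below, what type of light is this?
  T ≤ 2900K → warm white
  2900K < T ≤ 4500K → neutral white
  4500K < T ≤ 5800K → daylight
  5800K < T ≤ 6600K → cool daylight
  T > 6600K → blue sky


Temperature: 5330K
4500K < 5330K ≤ 5800K → daylight
Classification: daylight


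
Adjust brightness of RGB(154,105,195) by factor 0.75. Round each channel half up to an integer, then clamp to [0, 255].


Multiply each channel by 0.75, round half up, clamp to [0, 255]
R: 154×0.75 = 115.5 → round → 116
G: 105×0.75 = 78.75 → round → 79
B: 195×0.75 = 146.25 → round → 146
= RGB(116, 79, 146)


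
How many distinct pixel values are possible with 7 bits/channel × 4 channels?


Total bits = 7 bits/channel × 4 channels = 28 bits
Distinct pixel values = 2^28
= 268,435,456 pixel values


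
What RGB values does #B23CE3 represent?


B2 → 178 (R)
3C → 60 (G)
E3 → 227 (B)
= RGB(178, 60, 227)


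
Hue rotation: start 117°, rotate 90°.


New hue = (H + rotation) mod 360
New hue = (117 + 90) mod 360
= 207 mod 360
= 207°


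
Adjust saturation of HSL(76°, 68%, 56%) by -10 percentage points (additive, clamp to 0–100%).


Original S = 68%
Adjustment = -10 percentage points
New S = 68 + (-10) = 58
Clamp to [0, 100] → 58
= HSL(76°, 58%, 56%)


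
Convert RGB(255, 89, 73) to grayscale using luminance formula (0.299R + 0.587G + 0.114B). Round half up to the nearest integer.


Gray = 0.299×R + 0.587×G + 0.114×B
Gray = 0.299×255 + 0.587×89 + 0.114×73
Gray = 76.245 + 52.243 + 8.322
Gray = 136.810 → round half up → 137
Gray = 137


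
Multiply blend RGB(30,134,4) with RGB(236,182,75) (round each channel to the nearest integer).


Multiply: C = A×B/255, rounded to nearest integer
R: 30×236/255 = 7080/255 ≈ 27.765 → 28
G: 134×182/255 = 24388/255 ≈ 95.639 → 96
B: 4×75/255 = 300/255 ≈ 1.176 → 1
= RGB(28, 96, 1)


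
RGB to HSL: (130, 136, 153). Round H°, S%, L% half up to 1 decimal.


Normalize: R'=130/255≈0.5098, G'=136/255≈0.5333, B'=153/255≈0.6000
Max=153/255, Min=130/255, Δ=Max-Min=23/255
L = (Max+Min)/2 = (153+130)/510 = 283/510 = 0.55490… → L = 55.5%
L > 0.5 → S = Δ/(2-Max-Min) = 23/(510-153-130) = 23/227 = 0.10132… → S = 10.1%
(the 1/255 factors cancel in S and H, so raw channel differences can be used)
Max is B' → H = 60 × ((R-G)/Δ + 4) = 60 × ((130-136)/23 + 4)
  -6/23 + 4 = -0.2608… + 4 = 3.7391…
  H = 60 × 3.7391… = 224.347…° → H = 224.3°
= HSL(224.3°, 10.1%, 55.5%)


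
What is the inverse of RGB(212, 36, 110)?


Invert: (255-R, 255-G, 255-B)
R: 255-212 = 43
G: 255-36 = 219
B: 255-110 = 145
= RGB(43, 219, 145)


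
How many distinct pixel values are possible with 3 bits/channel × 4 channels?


Total bits = 3 bits/channel × 4 channels = 12 bits
Distinct pixel values = 2^12
= 4,096 pixel values


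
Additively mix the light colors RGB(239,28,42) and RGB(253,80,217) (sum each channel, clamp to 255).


Additive: each channel = min(255, C₁+C₂)
R: 239+253 = 492 → 255
G: 28+80 = 108 → 108
B: 42+217 = 259 → 255
= RGB(255, 108, 255)


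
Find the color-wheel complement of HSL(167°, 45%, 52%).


Complement = opposite side of color wheel = hue + 180°
H' = (167 + 180) mod 360 = 347°
S and L unchanged.
= HSL(347°, 45%, 52%)


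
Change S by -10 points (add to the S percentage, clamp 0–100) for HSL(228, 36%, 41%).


Original S = 36%
Adjustment = -10 percentage points
New S = 36 + (-10) = 26
Clamp to [0, 100] → 26
= HSL(228°, 26%, 41%)


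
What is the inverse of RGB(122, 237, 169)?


Invert: (255-R, 255-G, 255-B)
R: 255-122 = 133
G: 255-237 = 18
B: 255-169 = 86
= RGB(133, 18, 86)


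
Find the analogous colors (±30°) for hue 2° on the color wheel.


Base hue: 2°
Left analog: (2 - 30) mod 360 = 332°
Right analog: (2 + 30) mod 360 = 32°
Analogous hues = 332° and 32°


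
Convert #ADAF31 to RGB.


AD → 173 (R)
AF → 175 (G)
31 → 49 (B)
= RGB(173, 175, 49)


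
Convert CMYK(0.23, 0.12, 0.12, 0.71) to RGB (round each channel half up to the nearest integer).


R = 255 × (1-C) × (1-K) = 255 × 0.77 × 0.29 = 56.9415 → 57
G = 255 × (1-M) × (1-K) = 255 × 0.88 × 0.29 = 65.076 → 65
B = 255 × (1-Y) × (1-K) = 255 × 0.88 × 0.29 = 65.076 → 65
= RGB(57, 65, 65)


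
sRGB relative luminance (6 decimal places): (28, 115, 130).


Linearize each channel (sRGB transfer function): c = v/255; c_lin = c/12.92 if c ≤ 0.04045, else ((c+0.055)/1.055)^2.4
  R: 28/255 ≈ 0.109804 > 0.04045 → ((0.109804+0.055)/1.055)^2.4 ≈ 0.011612
  G: 115/255 ≈ 0.450980 > 0.04045 → ((0.450980+0.055)/1.055)^2.4 ≈ 0.171441
  B: 130/255 ≈ 0.509804 > 0.04045 → ((0.509804+0.055)/1.055)^2.4 ≈ 0.223228
R_lin = 0.011612, G_lin = 0.171441, B_lin = 0.223228
L = 0.2126×R + 0.7152×G + 0.0722×B
L = 0.2126×0.011612 + 0.7152×0.171441 + 0.0722×0.223228
L ≈ 0.141200


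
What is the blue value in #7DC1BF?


Color: #7DC1BF
R = 7D = 125
G = C1 = 193
B = BF = 191
Blue = 191


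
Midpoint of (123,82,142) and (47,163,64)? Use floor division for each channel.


Midpoint: each channel = ⌊(C₁+C₂)/2⌋
R: ⌊(123+47)/2⌋ = 85
G: ⌊(82+163)/2⌋ = 122
B: ⌊(142+64)/2⌋ = 103
= RGB(85, 122, 103)


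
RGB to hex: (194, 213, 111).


R = 194 → C2 (hex)
G = 213 → D5 (hex)
B = 111 → 6F (hex)
Hex = #C2D56F


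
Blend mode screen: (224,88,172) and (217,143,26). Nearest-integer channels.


Screen: C = 255 - (255-A)×(255-B)/255, rounded to nearest integer
R: 255 - (255-224)×(255-217)/255 = 255 - 1178/255 ≈ 255 - 4.620 = 250.380 → 250
G: 255 - (255-88)×(255-143)/255 = 255 - 18704/255 ≈ 255 - 73.349 = 181.651 → 182
B: 255 - (255-172)×(255-26)/255 = 255 - 19007/255 ≈ 255 - 74.537 = 180.463 → 180
= RGB(250, 182, 180)


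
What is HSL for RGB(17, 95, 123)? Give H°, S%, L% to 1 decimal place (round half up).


Normalize: R'=17/255≈0.0667, G'=95/255≈0.3725, B'=123/255≈0.4824
Max=123/255, Min=17/255, Δ=Max-Min=106/255
L = (Max+Min)/2 = (123+17)/510 = 140/510 = 0.27450… → L = 27.5%
L ≤ 0.5 → S = Δ/(Max+Min) = 106/(123+17) = 106/140 = 0.75714… → S = 75.7%
(the 1/255 factors cancel in S and H, so raw channel differences can be used)
Max is B' → H = 60 × ((R-G)/Δ + 4) = 60 × ((17-95)/106 + 4)
  -78/106 + 4 = -0.7358… + 4 = 3.2641…
  H = 60 × 3.2641… = 195.849…° → H = 195.8°
= HSL(195.8°, 75.7%, 27.5%)


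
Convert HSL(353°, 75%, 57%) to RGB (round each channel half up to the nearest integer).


H=353°, S=0.75, L=0.57
C = (1-|2L-1|)×S = (1-|0.14|)×0.75 = 0.645
H' = H/60 = 353/60 ≈ 5.8833; X = C×(1-|H' mod 2 - 1|) = 0.07525
m = L - C/2 = 0.57 - 0.3225 = 0.2475
Sector ⌊H'⌋ = 5 → (R',G',B') = (0.645, 0.0, 0.07525)
RGB = ((R'+m)×255, (G'+m)×255, (B'+m)×255) = (227.5875, 63.1125, 82.30125)
Round half up → RGB(228, 63, 82)


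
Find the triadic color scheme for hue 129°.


Triadic: equally spaced at 120° intervals
H1 = 129°
H2 = (129 + 120) mod 360 = 249°
H3 = (129 + 240) mod 360 = 9°
Triadic = 129°, 249°, 9°


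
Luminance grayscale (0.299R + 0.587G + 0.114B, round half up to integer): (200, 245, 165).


Gray = 0.299×R + 0.587×G + 0.114×B
Gray = 0.299×200 + 0.587×245 + 0.114×165
Gray = 59.800 + 143.815 + 18.810
Gray = 222.425 → round half up → 222
Gray = 222


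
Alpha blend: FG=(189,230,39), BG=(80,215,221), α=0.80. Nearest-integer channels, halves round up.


C = α×F + (1-α)×B, with 1-α = 0.20
R: 0.80×189 + 0.20×80 = 151.20 + 16.00 = 167.20 → 167
G: 0.80×230 + 0.20×215 = 184.00 + 43.00 = 227.00 → 227
B: 0.80×39 + 0.20×221 = 31.20 + 44.20 = 75.40 → 75
= RGB(167, 227, 75)


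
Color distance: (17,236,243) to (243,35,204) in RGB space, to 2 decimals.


d = √[(R₁-R₂)² + (G₁-G₂)² + (B₁-B₂)²]
d = √[(17-243)² + (236-35)² + (243-204)²]
d = √[51076 + 40401 + 1521]
d = √92998
d ≈ 304.96


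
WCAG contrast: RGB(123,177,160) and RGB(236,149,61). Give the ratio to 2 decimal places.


Linearize each sRGB channel c=v/255: c/12.92 if c ≤ 0.04045 else ((c+0.055)/1.055)^2.4
L = 0.2126×R_lin + 0.7152×G_lin + 0.0722×B_lin
Color 1 (123,177,160):
  R=123: 123/255≈0.4824 > 0.04045 → ((0.4824+0.055)/1.055)^2.4 ≈ 0.19807
  G=177: 177/255≈0.6941 > 0.04045 → ((0.6941+0.055)/1.055)^2.4 ≈ 0.43966
  B=160: 160/255≈0.6275 > 0.04045 → ((0.6275+0.055)/1.055)^2.4 ≈ 0.35153
  L1 = 0.2126×0.19807 + 0.7152×0.43966 + 0.0722×0.35153 ≈ 0.38193
Color 2 (236,149,61):
  R=236: 236/255≈0.9255 > 0.04045 → ((0.9255+0.055)/1.055)^2.4 ≈ 0.83880
  G=149: 149/255≈0.5843 > 0.04045 → ((0.5843+0.055)/1.055)^2.4 ≈ 0.30054
  B=61: 61/255≈0.2392 > 0.04045 → ((0.2392+0.055)/1.055)^2.4 ≈ 0.04667
  L2 = 0.2126×0.83880 + 0.7152×0.30054 + 0.0722×0.04667 ≈ 0.39665
Lighter = 0.39665, Darker = 0.38193
Ratio = (L_lighter + 0.05) / (L_darker + 0.05)
Ratio = (0.39665 + 0.05) / (0.38193 + 0.05) = 0.44665 / 0.43193 ≈ 1.0341
Ratio ≈ 1.03:1


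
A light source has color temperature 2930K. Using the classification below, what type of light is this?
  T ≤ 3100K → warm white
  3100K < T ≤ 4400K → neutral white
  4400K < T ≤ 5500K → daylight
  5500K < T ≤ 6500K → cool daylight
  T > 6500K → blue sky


Temperature: 2930K
2930K ≤ 3100K → warm white
Classification: warm white


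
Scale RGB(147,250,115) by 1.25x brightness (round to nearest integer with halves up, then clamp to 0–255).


Multiply each channel by 1.25, round half up, clamp to [0, 255]
R: 147×1.25 = 183.75 → round → 184
G: 250×1.25 = 312.5 → round → 313 → clamp → 255
B: 115×1.25 = 143.75 → round → 144
= RGB(184, 255, 144)


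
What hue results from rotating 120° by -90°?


New hue = (H + rotation) mod 360
New hue = (120 -90) mod 360
= 30 mod 360
= 30°


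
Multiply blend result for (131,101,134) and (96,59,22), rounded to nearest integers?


Multiply: C = A×B/255, rounded to nearest integer
R: 131×96/255 = 12576/255 ≈ 49.318 → 49
G: 101×59/255 = 5959/255 ≈ 23.369 → 23
B: 134×22/255 = 2948/255 ≈ 11.561 → 12
= RGB(49, 23, 12)


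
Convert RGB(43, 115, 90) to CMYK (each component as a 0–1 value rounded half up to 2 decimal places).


R'=43/255≈0.1686, G'=115/255≈0.4510, B'=90/255≈0.3529
K = 1 - max(R',G',B') = 1 - 115/255 = 140/255 = 0.54901… → 0.55
(1-R'-K)/(1-K) simplifies to (max-R)/max with max = 115:
C = (115-43)/115 = 72/115 = 0.62608… → 0.63
M = (115-115)/115 = 0/115 = 0 → 0.00
Y = (115-90)/115 = 25/115 = 0.21739… → 0.22
= CMYK(0.63, 0.00, 0.22, 0.55)


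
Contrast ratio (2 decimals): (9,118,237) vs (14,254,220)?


Linearize each sRGB channel c=v/255: c/12.92 if c ≤ 0.04045 else ((c+0.055)/1.055)^2.4
L = 0.2126×R_lin + 0.7152×G_lin + 0.0722×B_lin
Color 1 (9,118,237):
  R=9: 9/255≈0.0353 ≤ 0.04045 → 0.0353/12.92 ≈ 0.00273
  G=118: 118/255≈0.4627 > 0.04045 → ((0.4627+0.055)/1.055)^2.4 ≈ 0.18116
  B=237: 237/255≈0.9294 > 0.04045 → ((0.9294+0.055)/1.055)^2.4 ≈ 0.84687
  L1 = 0.2126×0.00273 + 0.7152×0.18116 + 0.0722×0.84687 ≈ 0.19129
Color 2 (14,254,220):
  R=14: 14/255≈0.0549 > 0.04045 → ((0.0549+0.055)/1.055)^2.4 ≈ 0.00439
  G=254: 254/255≈0.9961 > 0.04045 → ((0.9961+0.055)/1.055)^2.4 ≈ 0.99110
  B=220: 220/255≈0.8627 > 0.04045 → ((0.8627+0.055)/1.055)^2.4 ≈ 0.71569
  L2 = 0.2126×0.00439 + 0.7152×0.99110 + 0.0722×0.71569 ≈ 0.76144
Lighter = 0.76144, Darker = 0.19129
Ratio = (L_lighter + 0.05) / (L_darker + 0.05)
Ratio = (0.76144 + 0.05) / (0.19129 + 0.05) = 0.81144 / 0.24129 ≈ 3.3629
Ratio ≈ 3.36:1


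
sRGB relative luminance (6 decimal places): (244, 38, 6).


Linearize each channel (sRGB transfer function): c = v/255; c_lin = c/12.92 if c ≤ 0.04045, else ((c+0.055)/1.055)^2.4
  R: 244/255 ≈ 0.956863 > 0.04045 → ((0.956863+0.055)/1.055)^2.4 ≈ 0.904661
  G: 38/255 ≈ 0.149020 > 0.04045 → ((0.149020+0.055)/1.055)^2.4 ≈ 0.019382
  B: 6/255 ≈ 0.023529 ≤ 0.04045 → 0.023529/12.92 ≈ 0.001821
R_lin = 0.904661, G_lin = 0.019382, B_lin = 0.001821
L = 0.2126×R + 0.7152×G + 0.0722×B
L = 0.2126×0.904661 + 0.7152×0.019382 + 0.0722×0.001821
L ≈ 0.206325


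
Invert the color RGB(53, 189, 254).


Invert: (255-R, 255-G, 255-B)
R: 255-53 = 202
G: 255-189 = 66
B: 255-254 = 1
= RGB(202, 66, 1)


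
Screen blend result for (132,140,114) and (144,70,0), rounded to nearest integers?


Screen: C = 255 - (255-A)×(255-B)/255, rounded to nearest integer
R: 255 - (255-132)×(255-144)/255 = 255 - 13653/255 ≈ 255 - 53.541 = 201.459 → 201
G: 255 - (255-140)×(255-70)/255 = 255 - 21275/255 ≈ 255 - 83.431 = 171.569 → 172
B: 255 - (255-114)×(255-0)/255 = 255 - 35955/255 ≈ 255 - 141.000 = 114.000 → 114
= RGB(201, 172, 114)


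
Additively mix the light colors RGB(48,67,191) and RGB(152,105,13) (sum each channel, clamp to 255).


Additive: each channel = min(255, C₁+C₂)
R: 48+152 = 200 → 200
G: 67+105 = 172 → 172
B: 191+13 = 204 → 204
= RGB(200, 172, 204)


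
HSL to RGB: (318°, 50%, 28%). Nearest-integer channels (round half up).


H=318°, S=0.50, L=0.28
C = (1-|2L-1|)×S = (1-|-0.44|)×0.50 = 0.28
H' = H/60 = 318/60 ≈ 5.3000; X = C×(1-|H' mod 2 - 1|) = 0.196
m = L - C/2 = 0.28 - 0.14 = 0.14
Sector ⌊H'⌋ = 5 → (R',G',B') = (0.28, 0.0, 0.196)
RGB = ((R'+m)×255, (G'+m)×255, (B'+m)×255) = (107.1, 35.7, 85.68)
Round half up → RGB(107, 36, 86)


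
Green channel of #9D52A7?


Color: #9D52A7
R = 9D = 157
G = 52 = 82
B = A7 = 167
Green = 82


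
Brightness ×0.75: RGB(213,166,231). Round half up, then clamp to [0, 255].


Multiply each channel by 0.75, round half up, clamp to [0, 255]
R: 213×0.75 = 159.75 → round → 160
G: 166×0.75 = 124.5 → round → 125
B: 231×0.75 = 173.25 → round → 173
= RGB(160, 125, 173)


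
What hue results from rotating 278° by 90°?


New hue = (H + rotation) mod 360
New hue = (278 + 90) mod 360
= 368 mod 360
= 8°


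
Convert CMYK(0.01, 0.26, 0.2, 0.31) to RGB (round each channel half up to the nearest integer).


R = 255 × (1-C) × (1-K) = 255 × 0.99 × 0.69 = 174.1905 → 174
G = 255 × (1-M) × (1-K) = 255 × 0.74 × 0.69 = 130.203 → 130
B = 255 × (1-Y) × (1-K) = 255 × 0.80 × 0.69 = 140.76 → 141
= RGB(174, 130, 141)


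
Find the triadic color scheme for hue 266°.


Triadic: equally spaced at 120° intervals
H1 = 266°
H2 = (266 + 120) mod 360 = 26°
H3 = (266 + 240) mod 360 = 146°
Triadic = 266°, 26°, 146°


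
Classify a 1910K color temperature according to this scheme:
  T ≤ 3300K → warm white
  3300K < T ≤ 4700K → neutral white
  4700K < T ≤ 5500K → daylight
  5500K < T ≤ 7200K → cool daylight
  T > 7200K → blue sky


Temperature: 1910K
1910K ≤ 3300K → warm white
Classification: warm white


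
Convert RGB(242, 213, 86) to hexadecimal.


R = 242 → F2 (hex)
G = 213 → D5 (hex)
B = 86 → 56 (hex)
Hex = #F2D556


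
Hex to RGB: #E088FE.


E0 → 224 (R)
88 → 136 (G)
FE → 254 (B)
= RGB(224, 136, 254)


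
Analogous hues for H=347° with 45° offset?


Base hue: 347°
Left analog: (347 - 45) mod 360 = 302°
Right analog: (347 + 45) mod 360 = 32°
Analogous hues = 302° and 32°


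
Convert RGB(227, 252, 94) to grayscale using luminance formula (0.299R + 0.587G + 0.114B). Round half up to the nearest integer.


Gray = 0.299×R + 0.587×G + 0.114×B
Gray = 0.299×227 + 0.587×252 + 0.114×94
Gray = 67.873 + 147.924 + 10.716
Gray = 226.513 → round half up → 227
Gray = 227


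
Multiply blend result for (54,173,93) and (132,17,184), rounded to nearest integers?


Multiply: C = A×B/255, rounded to nearest integer
R: 54×132/255 = 7128/255 ≈ 27.953 → 28
G: 173×17/255 = 2941/255 ≈ 11.533 → 12
B: 93×184/255 = 17112/255 ≈ 67.106 → 67
= RGB(28, 12, 67)


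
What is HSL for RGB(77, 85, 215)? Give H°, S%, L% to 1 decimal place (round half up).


Normalize: R'=77/255≈0.3020, G'=85/255≈0.3333, B'=215/255≈0.8431
Max=215/255, Min=77/255, Δ=Max-Min=138/255
L = (Max+Min)/2 = (215+77)/510 = 292/510 = 0.57254… → L = 57.3%
L > 0.5 → S = Δ/(2-Max-Min) = 138/(510-215-77) = 138/218 = 0.63302… → S = 63.3%
(the 1/255 factors cancel in S and H, so raw channel differences can be used)
Max is B' → H = 60 × ((R-G)/Δ + 4) = 60 × ((77-85)/138 + 4)
  -8/138 + 4 = -0.0579… + 4 = 3.9420…
  H = 60 × 3.9420… = 236.521…° → H = 236.5°
= HSL(236.5°, 63.3%, 57.3%)


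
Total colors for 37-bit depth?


Colors = 2^bits = 2^37
= 137,438,953,472 colors


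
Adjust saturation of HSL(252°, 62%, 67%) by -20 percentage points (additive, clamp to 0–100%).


Original S = 62%
Adjustment = -20 percentage points
New S = 62 + (-20) = 42
Clamp to [0, 100] → 42
= HSL(252°, 42%, 67%)


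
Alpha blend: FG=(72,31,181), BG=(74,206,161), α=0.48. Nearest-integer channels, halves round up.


C = α×F + (1-α)×B, with 1-α = 0.52
R: 0.48×72 + 0.52×74 = 34.56 + 38.48 = 73.04 → 73
G: 0.48×31 + 0.52×206 = 14.88 + 107.12 = 122.00 → 122
B: 0.48×181 + 0.52×161 = 86.88 + 83.72 = 170.60 → 171
= RGB(73, 122, 171)


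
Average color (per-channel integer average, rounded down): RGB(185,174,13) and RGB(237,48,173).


Midpoint: each channel = ⌊(C₁+C₂)/2⌋
R: ⌊(185+237)/2⌋ = 211
G: ⌊(174+48)/2⌋ = 111
B: ⌊(13+173)/2⌋ = 93
= RGB(211, 111, 93)


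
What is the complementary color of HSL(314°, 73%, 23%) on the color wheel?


Complement = opposite side of color wheel = hue + 180°
H' = (314 + 180) mod 360 = 134°
S and L unchanged.
= HSL(134°, 73%, 23%)


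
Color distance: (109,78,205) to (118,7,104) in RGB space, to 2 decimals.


d = √[(R₁-R₂)² + (G₁-G₂)² + (B₁-B₂)²]
d = √[(109-118)² + (78-7)² + (205-104)²]
d = √[81 + 5041 + 10201]
d = √15323
d ≈ 123.79


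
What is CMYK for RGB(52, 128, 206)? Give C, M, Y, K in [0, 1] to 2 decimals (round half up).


R'=52/255≈0.2039, G'=128/255≈0.5020, B'=206/255≈0.8078
K = 1 - max(R',G',B') = 1 - 206/255 = 49/255 = 0.19215… → 0.19
(1-R'-K)/(1-K) simplifies to (max-R)/max with max = 206:
C = (206-52)/206 = 154/206 = 0.74757… → 0.75
M = (206-128)/206 = 78/206 = 0.37864… → 0.38
Y = (206-206)/206 = 0/206 = 0 → 0.00
= CMYK(0.75, 0.38, 0.00, 0.19)


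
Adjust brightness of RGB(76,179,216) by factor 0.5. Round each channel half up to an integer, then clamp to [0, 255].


Multiply each channel by 0.5, round half up, clamp to [0, 255]
R: 76×0.5 = 38
G: 179×0.5 = 89.5 → round → 90
B: 216×0.5 = 108
= RGB(38, 90, 108)


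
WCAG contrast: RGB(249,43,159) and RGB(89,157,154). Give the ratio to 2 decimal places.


Linearize each sRGB channel c=v/255: c/12.92 if c ≤ 0.04045 else ((c+0.055)/1.055)^2.4
L = 0.2126×R_lin + 0.7152×G_lin + 0.0722×B_lin
Color 1 (249,43,159):
  R=249: 249/255≈0.9765 > 0.04045 → ((0.9765+0.055)/1.055)^2.4 ≈ 0.94731
  G=43: 43/255≈0.1686 > 0.04045 → ((0.1686+0.055)/1.055)^2.4 ≈ 0.02416
  B=159: 159/255≈0.6235 > 0.04045 → ((0.6235+0.055)/1.055)^2.4 ≈ 0.34670
  L1 = 0.2126×0.94731 + 0.7152×0.02416 + 0.0722×0.34670 ≈ 0.24371
Color 2 (89,157,154):
  R=89: 89/255≈0.3490 > 0.04045 → ((0.3490+0.055)/1.055)^2.4 ≈ 0.09990
  G=157: 157/255≈0.6157 > 0.04045 → ((0.6157+0.055)/1.055)^2.4 ≈ 0.33716
  B=154: 154/255≈0.6039 > 0.04045 → ((0.6039+0.055)/1.055)^2.4 ≈ 0.32314
  L2 = 0.2126×0.09990 + 0.7152×0.33716 + 0.0722×0.32314 ≈ 0.28571
Lighter = 0.28571, Darker = 0.24371
Ratio = (L_lighter + 0.05) / (L_darker + 0.05)
Ratio = (0.28571 + 0.05) / (0.24371 + 0.05) = 0.33571 / 0.29371 ≈ 1.1430
Ratio ≈ 1.14:1


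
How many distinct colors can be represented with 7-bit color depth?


Colors = 2^bits = 2^7
= 128 colors


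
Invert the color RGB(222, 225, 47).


Invert: (255-R, 255-G, 255-B)
R: 255-222 = 33
G: 255-225 = 30
B: 255-47 = 208
= RGB(33, 30, 208)


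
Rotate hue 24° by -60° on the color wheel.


New hue = (H + rotation) mod 360
New hue = (24 -60) mod 360
= -36 mod 360
= 324°


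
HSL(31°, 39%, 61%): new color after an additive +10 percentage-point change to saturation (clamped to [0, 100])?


Original S = 39%
Adjustment = +10 percentage points
New S = 39 + (10) = 49
Clamp to [0, 100] → 49
= HSL(31°, 49%, 61%)


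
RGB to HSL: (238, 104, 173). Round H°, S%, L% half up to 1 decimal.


Normalize: R'=238/255≈0.9333, G'=104/255≈0.4078, B'=173/255≈0.6784
Max=238/255, Min=104/255, Δ=Max-Min=134/255
L = (Max+Min)/2 = (238+104)/510 = 342/510 = 0.67058… → L = 67.1%
L > 0.5 → S = Δ/(2-Max-Min) = 134/(510-238-104) = 134/168 = 0.79761… → S = 79.8%
(the 1/255 factors cancel in S and H, so raw channel differences can be used)
Max is R' → H = 60 × (((G-B)/Δ) mod 6) = 60 × (((104-173)/134) mod 6)
  (-69)/134 = -0.5149…; negative, so add 6 → 5.4850…
  H = 60 × 5.4850… = 329.104…° → H = 329.1°
= HSL(329.1°, 79.8%, 67.1%)


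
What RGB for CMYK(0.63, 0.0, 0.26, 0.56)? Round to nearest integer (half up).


R = 255 × (1-C) × (1-K) = 255 × 0.37 × 0.44 = 41.514 → 42
G = 255 × (1-M) × (1-K) = 255 × 1.00 × 0.44 = 112.2 → 112
B = 255 × (1-Y) × (1-K) = 255 × 0.74 × 0.44 = 83.028 → 83
= RGB(42, 112, 83)


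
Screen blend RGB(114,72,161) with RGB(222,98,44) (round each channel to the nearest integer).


Screen: C = 255 - (255-A)×(255-B)/255, rounded to nearest integer
R: 255 - (255-114)×(255-222)/255 = 255 - 4653/255 ≈ 255 - 18.247 = 236.753 → 237
G: 255 - (255-72)×(255-98)/255 = 255 - 28731/255 ≈ 255 - 112.671 = 142.329 → 142
B: 255 - (255-161)×(255-44)/255 = 255 - 19834/255 ≈ 255 - 77.780 = 177.220 → 177
= RGB(237, 142, 177)


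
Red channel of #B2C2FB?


Color: #B2C2FB
R = B2 = 178
G = C2 = 194
B = FB = 251
Red = 178


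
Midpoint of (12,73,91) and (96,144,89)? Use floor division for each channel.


Midpoint: each channel = ⌊(C₁+C₂)/2⌋
R: ⌊(12+96)/2⌋ = 54
G: ⌊(73+144)/2⌋ = 108
B: ⌊(91+89)/2⌋ = 90
= RGB(54, 108, 90)


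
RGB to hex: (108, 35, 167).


R = 108 → 6C (hex)
G = 35 → 23 (hex)
B = 167 → A7 (hex)
Hex = #6C23A7


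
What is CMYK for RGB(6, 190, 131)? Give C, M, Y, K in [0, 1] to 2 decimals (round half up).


R'=6/255≈0.0235, G'=190/255≈0.7451, B'=131/255≈0.5137
K = 1 - max(R',G',B') = 1 - 190/255 = 65/255 = 0.25490… → 0.25
(1-R'-K)/(1-K) simplifies to (max-R)/max with max = 190:
C = (190-6)/190 = 184/190 = 0.96842… → 0.97
M = (190-190)/190 = 0/190 = 0 → 0.00
Y = (190-131)/190 = 59/190 = 0.31052… → 0.31
= CMYK(0.97, 0.00, 0.31, 0.25)


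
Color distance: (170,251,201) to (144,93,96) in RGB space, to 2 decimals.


d = √[(R₁-R₂)² + (G₁-G₂)² + (B₁-B₂)²]
d = √[(170-144)² + (251-93)² + (201-96)²]
d = √[676 + 24964 + 11025]
d = √36665
d ≈ 191.48


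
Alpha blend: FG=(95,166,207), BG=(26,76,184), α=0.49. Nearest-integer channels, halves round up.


C = α×F + (1-α)×B, with 1-α = 0.51
R: 0.49×95 + 0.51×26 = 46.55 + 13.26 = 59.81 → 60
G: 0.49×166 + 0.51×76 = 81.34 + 38.76 = 120.10 → 120
B: 0.49×207 + 0.51×184 = 101.43 + 93.84 = 195.27 → 195
= RGB(60, 120, 195)


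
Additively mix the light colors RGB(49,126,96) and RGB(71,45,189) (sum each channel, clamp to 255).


Additive: each channel = min(255, C₁+C₂)
R: 49+71 = 120 → 120
G: 126+45 = 171 → 171
B: 96+189 = 285 → 255
= RGB(120, 171, 255)


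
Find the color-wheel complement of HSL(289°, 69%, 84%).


Complement = opposite side of color wheel = hue + 180°
H' = (289 + 180) mod 360 = 109°
S and L unchanged.
= HSL(109°, 69%, 84%)


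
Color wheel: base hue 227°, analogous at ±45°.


Base hue: 227°
Left analog: (227 - 45) mod 360 = 182°
Right analog: (227 + 45) mod 360 = 272°
Analogous hues = 182° and 272°


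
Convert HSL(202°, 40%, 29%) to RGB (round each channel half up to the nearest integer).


H=202°, S=0.40, L=0.29
C = (1-|2L-1|)×S = (1-|-0.42|)×0.40 = 0.232
H' = H/60 = 202/60 ≈ 3.3667; X = C×(1-|H' mod 2 - 1|) ≈ 0.1469
m = L - C/2 = 0.29 - 0.116 = 0.174
Sector ⌊H'⌋ = 3 → (R',G',B') = (0.0, ≈0.1469, 0.232)
RGB = ((R'+m)×255, (G'+m)×255, (B'+m)×255) = (44.37, 81.838, 103.53)
Round half up → RGB(44, 82, 104)


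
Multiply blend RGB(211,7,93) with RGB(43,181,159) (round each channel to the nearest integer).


Multiply: C = A×B/255, rounded to nearest integer
R: 211×43/255 = 9073/255 ≈ 35.580 → 36
G: 7×181/255 = 1267/255 ≈ 4.969 → 5
B: 93×159/255 = 14787/255 ≈ 57.988 → 58
= RGB(36, 5, 58)


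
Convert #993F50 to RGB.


99 → 153 (R)
3F → 63 (G)
50 → 80 (B)
= RGB(153, 63, 80)


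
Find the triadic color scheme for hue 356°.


Triadic: equally spaced at 120° intervals
H1 = 356°
H2 = (356 + 120) mod 360 = 116°
H3 = (356 + 240) mod 360 = 236°
Triadic = 356°, 116°, 236°


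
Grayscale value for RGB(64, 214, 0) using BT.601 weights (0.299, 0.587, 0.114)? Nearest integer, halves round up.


Gray = 0.299×R + 0.587×G + 0.114×B
Gray = 0.299×64 + 0.587×214 + 0.114×0
Gray = 19.136 + 125.618 + 0.000
Gray = 144.754 → round half up → 145
Gray = 145


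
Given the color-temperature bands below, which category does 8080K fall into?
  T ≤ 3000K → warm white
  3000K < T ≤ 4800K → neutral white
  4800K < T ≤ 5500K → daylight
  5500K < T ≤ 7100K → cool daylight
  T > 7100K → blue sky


Temperature: 8080K
8080K > 7100K → blue sky
Classification: blue sky


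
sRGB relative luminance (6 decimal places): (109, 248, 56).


Linearize each channel (sRGB transfer function): c = v/255; c_lin = c/12.92 if c ≤ 0.04045, else ((c+0.055)/1.055)^2.4
  R: 109/255 ≈ 0.427451 > 0.04045 → ((0.427451+0.055)/1.055)^2.4 ≈ 0.152926
  G: 248/255 ≈ 0.972549 > 0.04045 → ((0.972549+0.055)/1.055)^2.4 ≈ 0.938686
  B: 56/255 ≈ 0.219608 > 0.04045 → ((0.219608+0.055)/1.055)^2.4 ≈ 0.039546
R_lin = 0.152926, G_lin = 0.938686, B_lin = 0.039546
L = 0.2126×R + 0.7152×G + 0.0722×B
L = 0.2126×0.152926 + 0.7152×0.938686 + 0.0722×0.039546
L ≈ 0.706715


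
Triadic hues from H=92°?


Triadic: equally spaced at 120° intervals
H1 = 92°
H2 = (92 + 120) mod 360 = 212°
H3 = (92 + 240) mod 360 = 332°
Triadic = 92°, 212°, 332°


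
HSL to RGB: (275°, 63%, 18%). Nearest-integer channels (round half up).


H=275°, S=0.63, L=0.18
C = (1-|2L-1|)×S = (1-|-0.64|)×0.63 = 0.2268
H' = H/60 = 275/60 ≈ 4.5833; X = C×(1-|H' mod 2 - 1|) = 0.1323
m = L - C/2 = 0.18 - 0.1134 = 0.0666
Sector ⌊H'⌋ = 4 → (R',G',B') = (0.1323, 0.0, 0.2268)
RGB = ((R'+m)×255, (G'+m)×255, (B'+m)×255) = (50.7195, 16.983, 74.817)
Round half up → RGB(51, 17, 75)


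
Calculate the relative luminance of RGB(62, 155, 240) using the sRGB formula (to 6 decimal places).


Linearize each channel (sRGB transfer function): c = v/255; c_lin = c/12.92 if c ≤ 0.04045, else ((c+0.055)/1.055)^2.4
  R: 62/255 ≈ 0.243137 > 0.04045 → ((0.243137+0.055)/1.055)^2.4 ≈ 0.048172
  G: 155/255 ≈ 0.607843 > 0.04045 → ((0.607843+0.055)/1.055)^2.4 ≈ 0.327778
  B: 240/255 ≈ 0.941176 > 0.04045 → ((0.941176+0.055)/1.055)^2.4 ≈ 0.871367
R_lin = 0.048172, G_lin = 0.327778, B_lin = 0.871367
L = 0.2126×R + 0.7152×G + 0.0722×B
L = 0.2126×0.048172 + 0.7152×0.327778 + 0.0722×0.871367
L ≈ 0.307581


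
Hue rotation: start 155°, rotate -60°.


New hue = (H + rotation) mod 360
New hue = (155 -60) mod 360
= 95 mod 360
= 95°


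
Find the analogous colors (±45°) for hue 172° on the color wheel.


Base hue: 172°
Left analog: (172 - 45) mod 360 = 127°
Right analog: (172 + 45) mod 360 = 217°
Analogous hues = 127° and 217°


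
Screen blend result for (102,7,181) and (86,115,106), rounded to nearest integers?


Screen: C = 255 - (255-A)×(255-B)/255, rounded to nearest integer
R: 255 - (255-102)×(255-86)/255 = 255 - 25857/255 ≈ 255 - 101.400 = 153.600 → 154
G: 255 - (255-7)×(255-115)/255 = 255 - 34720/255 ≈ 255 - 136.157 = 118.843 → 119
B: 255 - (255-181)×(255-106)/255 = 255 - 11026/255 ≈ 255 - 43.239 = 211.761 → 212
= RGB(154, 119, 212)


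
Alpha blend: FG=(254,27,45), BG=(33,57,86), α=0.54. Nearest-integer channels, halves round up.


C = α×F + (1-α)×B, with 1-α = 0.46
R: 0.54×254 + 0.46×33 = 137.16 + 15.18 = 152.34 → 152
G: 0.54×27 + 0.46×57 = 14.58 + 26.22 = 40.80 → 41
B: 0.54×45 + 0.46×86 = 24.30 + 39.56 = 63.86 → 64
= RGB(152, 41, 64)


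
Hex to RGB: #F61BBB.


F6 → 246 (R)
1B → 27 (G)
BB → 187 (B)
= RGB(246, 27, 187)


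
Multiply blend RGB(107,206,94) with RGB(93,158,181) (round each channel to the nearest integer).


Multiply: C = A×B/255, rounded to nearest integer
R: 107×93/255 = 9951/255 ≈ 39.024 → 39
G: 206×158/255 = 32548/255 ≈ 127.639 → 128
B: 94×181/255 = 17014/255 ≈ 66.722 → 67
= RGB(39, 128, 67)


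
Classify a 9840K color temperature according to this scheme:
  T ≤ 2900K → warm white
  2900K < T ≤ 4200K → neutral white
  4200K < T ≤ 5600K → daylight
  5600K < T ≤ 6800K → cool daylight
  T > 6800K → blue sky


Temperature: 9840K
9840K > 6800K → blue sky
Classification: blue sky


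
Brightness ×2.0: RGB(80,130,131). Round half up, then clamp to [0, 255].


Multiply each channel by 2.0, round half up, clamp to [0, 255]
R: 80×2.0 = 160
G: 130×2.0 = 260 → clamp → 255
B: 131×2.0 = 262 → clamp → 255
= RGB(160, 255, 255)


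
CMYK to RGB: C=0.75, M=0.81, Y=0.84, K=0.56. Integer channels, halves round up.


R = 255 × (1-C) × (1-K) = 255 × 0.25 × 0.44 = 28.05 → 28
G = 255 × (1-M) × (1-K) = 255 × 0.19 × 0.44 = 21.318 → 21
B = 255 × (1-Y) × (1-K) = 255 × 0.16 × 0.44 = 17.952 → 18
= RGB(28, 21, 18)


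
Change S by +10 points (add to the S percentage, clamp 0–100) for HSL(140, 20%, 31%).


Original S = 20%
Adjustment = +10 percentage points
New S = 20 + (10) = 30
Clamp to [0, 100] → 30
= HSL(140°, 30%, 31%)


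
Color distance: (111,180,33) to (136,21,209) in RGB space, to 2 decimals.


d = √[(R₁-R₂)² + (G₁-G₂)² + (B₁-B₂)²]
d = √[(111-136)² + (180-21)² + (33-209)²]
d = √[625 + 25281 + 30976]
d = √56882
d ≈ 238.50


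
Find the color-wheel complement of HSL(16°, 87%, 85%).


Complement = opposite side of color wheel = hue + 180°
H' = (16 + 180) mod 360 = 196°
S and L unchanged.
= HSL(196°, 87%, 85%)


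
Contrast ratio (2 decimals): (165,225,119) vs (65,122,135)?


Linearize each sRGB channel c=v/255: c/12.92 if c ≤ 0.04045 else ((c+0.055)/1.055)^2.4
L = 0.2126×R_lin + 0.7152×G_lin + 0.0722×B_lin
Color 1 (165,225,119):
  R=165: 165/255≈0.6471 > 0.04045 → ((0.6471+0.055)/1.055)^2.4 ≈ 0.37626
  G=225: 225/255≈0.8824 > 0.04045 → ((0.8824+0.055)/1.055)^2.4 ≈ 0.75294
  B=119: 119/255≈0.4667 > 0.04045 → ((0.4667+0.055)/1.055)^2.4 ≈ 0.18447
  L1 = 0.2126×0.37626 + 0.7152×0.75294 + 0.0722×0.18447 ≈ 0.63182
Color 2 (65,122,135):
  R=65: 65/255≈0.2549 > 0.04045 → ((0.2549+0.055)/1.055)^2.4 ≈ 0.05286
  G=122: 122/255≈0.4784 > 0.04045 → ((0.4784+0.055)/1.055)^2.4 ≈ 0.19462
  B=135: 135/255≈0.5294 > 0.04045 → ((0.5294+0.055)/1.055)^2.4 ≈ 0.24228
  L2 = 0.2126×0.05286 + 0.7152×0.19462 + 0.0722×0.24228 ≈ 0.16792
Lighter = 0.63182, Darker = 0.16792
Ratio = (L_lighter + 0.05) / (L_darker + 0.05)
Ratio = (0.63182 + 0.05) / (0.16792 + 0.05) = 0.68182 / 0.21792 ≈ 3.1287
Ratio ≈ 3.13:1


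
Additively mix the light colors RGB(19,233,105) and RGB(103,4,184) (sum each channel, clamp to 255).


Additive: each channel = min(255, C₁+C₂)
R: 19+103 = 122 → 122
G: 233+4 = 237 → 237
B: 105+184 = 289 → 255
= RGB(122, 237, 255)


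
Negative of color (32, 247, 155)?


Invert: (255-R, 255-G, 255-B)
R: 255-32 = 223
G: 255-247 = 8
B: 255-155 = 100
= RGB(223, 8, 100)


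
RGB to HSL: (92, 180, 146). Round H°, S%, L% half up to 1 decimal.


Normalize: R'=92/255≈0.3608, G'=180/255≈0.7059, B'=146/255≈0.5725
Max=180/255, Min=92/255, Δ=Max-Min=88/255
L = (Max+Min)/2 = (180+92)/510 = 272/510 = 0.53333… → L = 53.3%
L > 0.5 → S = Δ/(2-Max-Min) = 88/(510-180-92) = 88/238 = 0.36974… → S = 37.0%
(the 1/255 factors cancel in S and H, so raw channel differences can be used)
Max is G' → H = 60 × ((B-R)/Δ + 2) = 60 × ((146-92)/88 + 2)
  54/88 + 2 = 0.6136… + 2 = 2.6136…
  H = 60 × 2.6136… = 156.818…° → H = 156.8°
= HSL(156.8°, 37.0%, 53.3%)


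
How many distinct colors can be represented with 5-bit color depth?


Colors = 2^bits = 2^5
= 32 colors


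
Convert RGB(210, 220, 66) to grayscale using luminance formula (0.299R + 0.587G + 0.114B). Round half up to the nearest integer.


Gray = 0.299×R + 0.587×G + 0.114×B
Gray = 0.299×210 + 0.587×220 + 0.114×66
Gray = 62.790 + 129.140 + 7.524
Gray = 199.454 → round half up → 199
Gray = 199


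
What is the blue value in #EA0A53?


Color: #EA0A53
R = EA = 234
G = 0A = 10
B = 53 = 83
Blue = 83


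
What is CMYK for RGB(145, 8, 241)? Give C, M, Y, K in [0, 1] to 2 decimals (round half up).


R'=145/255≈0.5686, G'=8/255≈0.0314, B'=241/255≈0.9451
K = 1 - max(R',G',B') = 1 - 241/255 = 14/255 = 0.05490… → 0.05
(1-R'-K)/(1-K) simplifies to (max-R)/max with max = 241:
C = (241-145)/241 = 96/241 = 0.39834… → 0.40
M = (241-8)/241 = 233/241 = 0.96680… → 0.97
Y = (241-241)/241 = 0/241 = 0 → 0.00
= CMYK(0.40, 0.97, 0.00, 0.05)


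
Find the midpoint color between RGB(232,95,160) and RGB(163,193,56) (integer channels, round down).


Midpoint: each channel = ⌊(C₁+C₂)/2⌋
R: ⌊(232+163)/2⌋ = 197
G: ⌊(95+193)/2⌋ = 144
B: ⌊(160+56)/2⌋ = 108
= RGB(197, 144, 108)


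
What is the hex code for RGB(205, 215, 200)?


R = 205 → CD (hex)
G = 215 → D7 (hex)
B = 200 → C8 (hex)
Hex = #CDD7C8


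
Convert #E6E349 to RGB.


E6 → 230 (R)
E3 → 227 (G)
49 → 73 (B)
= RGB(230, 227, 73)


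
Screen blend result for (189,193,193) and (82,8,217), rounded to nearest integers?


Screen: C = 255 - (255-A)×(255-B)/255, rounded to nearest integer
R: 255 - (255-189)×(255-82)/255 = 255 - 11418/255 ≈ 255 - 44.776 = 210.224 → 210
G: 255 - (255-193)×(255-8)/255 = 255 - 15314/255 ≈ 255 - 60.055 = 194.945 → 195
B: 255 - (255-193)×(255-217)/255 = 255 - 2356/255 ≈ 255 - 9.239 = 245.761 → 246
= RGB(210, 195, 246)


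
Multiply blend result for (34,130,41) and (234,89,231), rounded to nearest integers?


Multiply: C = A×B/255, rounded to nearest integer
R: 34×234/255 = 7956/255 ≈ 31.200 → 31
G: 130×89/255 = 11570/255 ≈ 45.373 → 45
B: 41×231/255 = 9471/255 ≈ 37.141 → 37
= RGB(31, 45, 37)


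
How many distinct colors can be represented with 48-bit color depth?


Colors = 2^bits = 2^48
= 281,474,976,710,656 colors


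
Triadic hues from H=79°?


Triadic: equally spaced at 120° intervals
H1 = 79°
H2 = (79 + 120) mod 360 = 199°
H3 = (79 + 240) mod 360 = 319°
Triadic = 79°, 199°, 319°


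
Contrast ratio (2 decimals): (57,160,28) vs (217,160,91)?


Linearize each sRGB channel c=v/255: c/12.92 if c ≤ 0.04045 else ((c+0.055)/1.055)^2.4
L = 0.2126×R_lin + 0.7152×G_lin + 0.0722×B_lin
Color 1 (57,160,28):
  R=57: 57/255≈0.2235 > 0.04045 → ((0.2235+0.055)/1.055)^2.4 ≈ 0.04092
  G=160: 160/255≈0.6275 > 0.04045 → ((0.6275+0.055)/1.055)^2.4 ≈ 0.35153
  B=28: 28/255≈0.1098 > 0.04045 → ((0.1098+0.055)/1.055)^2.4 ≈ 0.01161
  L1 = 0.2126×0.04092 + 0.7152×0.35153 + 0.0722×0.01161 ≈ 0.26095
Color 2 (217,160,91):
  R=217: 217/255≈0.8510 > 0.04045 → ((0.8510+0.055)/1.055)^2.4 ≈ 0.69387
  G=160: 160/255≈0.6275 > 0.04045 → ((0.6275+0.055)/1.055)^2.4 ≈ 0.35153
  B=91: 91/255≈0.3569 > 0.04045 → ((0.3569+0.055)/1.055)^2.4 ≈ 0.10462
  L2 = 0.2126×0.69387 + 0.7152×0.35153 + 0.0722×0.10462 ≈ 0.40649
Lighter = 0.40649, Darker = 0.26095
Ratio = (L_lighter + 0.05) / (L_darker + 0.05)
Ratio = (0.40649 + 0.05) / (0.26095 + 0.05) = 0.45649 / 0.31095 ≈ 1.4680
Ratio ≈ 1.47:1


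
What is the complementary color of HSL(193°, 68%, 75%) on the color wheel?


Complement = opposite side of color wheel = hue + 180°
H' = (193 + 180) mod 360 = 13°
S and L unchanged.
= HSL(13°, 68%, 75%)


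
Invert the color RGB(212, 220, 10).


Invert: (255-R, 255-G, 255-B)
R: 255-212 = 43
G: 255-220 = 35
B: 255-10 = 245
= RGB(43, 35, 245)


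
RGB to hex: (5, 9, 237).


R = 5 → 05 (hex)
G = 9 → 09 (hex)
B = 237 → ED (hex)
Hex = #0509ED


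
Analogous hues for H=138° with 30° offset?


Base hue: 138°
Left analog: (138 - 30) mod 360 = 108°
Right analog: (138 + 30) mod 360 = 168°
Analogous hues = 108° and 168°


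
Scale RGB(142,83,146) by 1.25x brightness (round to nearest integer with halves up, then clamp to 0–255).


Multiply each channel by 1.25, round half up, clamp to [0, 255]
R: 142×1.25 = 177.5 → round → 178
G: 83×1.25 = 103.75 → round → 104
B: 146×1.25 = 182.5 → round → 183
= RGB(178, 104, 183)


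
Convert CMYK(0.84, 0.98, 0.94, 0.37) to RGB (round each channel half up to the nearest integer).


R = 255 × (1-C) × (1-K) = 255 × 0.16 × 0.63 = 25.704 → 26
G = 255 × (1-M) × (1-K) = 255 × 0.02 × 0.63 = 3.213 → 3
B = 255 × (1-Y) × (1-K) = 255 × 0.06 × 0.63 = 9.639 → 10
= RGB(26, 3, 10)


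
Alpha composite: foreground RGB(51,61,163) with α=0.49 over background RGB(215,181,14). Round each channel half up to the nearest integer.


C = α×F + (1-α)×B, with 1-α = 0.51
R: 0.49×51 + 0.51×215 = 24.99 + 109.65 = 134.64 → 135
G: 0.49×61 + 0.51×181 = 29.89 + 92.31 = 122.20 → 122
B: 0.49×163 + 0.51×14 = 79.87 + 7.14 = 87.01 → 87
= RGB(135, 122, 87)


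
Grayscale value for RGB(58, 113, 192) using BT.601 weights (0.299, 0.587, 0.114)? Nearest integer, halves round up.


Gray = 0.299×R + 0.587×G + 0.114×B
Gray = 0.299×58 + 0.587×113 + 0.114×192
Gray = 17.342 + 66.331 + 21.888
Gray = 105.561 → round half up → 106
Gray = 106


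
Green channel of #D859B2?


Color: #D859B2
R = D8 = 216
G = 59 = 89
B = B2 = 178
Green = 89


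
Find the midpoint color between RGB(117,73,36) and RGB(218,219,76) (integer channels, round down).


Midpoint: each channel = ⌊(C₁+C₂)/2⌋
R: ⌊(117+218)/2⌋ = 167
G: ⌊(73+219)/2⌋ = 146
B: ⌊(36+76)/2⌋ = 56
= RGB(167, 146, 56)


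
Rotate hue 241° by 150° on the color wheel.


New hue = (H + rotation) mod 360
New hue = (241 + 150) mod 360
= 391 mod 360
= 31°


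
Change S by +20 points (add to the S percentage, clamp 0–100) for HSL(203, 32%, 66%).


Original S = 32%
Adjustment = +20 percentage points
New S = 32 + (20) = 52
Clamp to [0, 100] → 52
= HSL(203°, 52%, 66%)


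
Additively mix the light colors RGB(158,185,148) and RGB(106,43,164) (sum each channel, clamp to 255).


Additive: each channel = min(255, C₁+C₂)
R: 158+106 = 264 → 255
G: 185+43 = 228 → 228
B: 148+164 = 312 → 255
= RGB(255, 228, 255)


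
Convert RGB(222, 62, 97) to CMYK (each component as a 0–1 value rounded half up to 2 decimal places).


R'=222/255≈0.8706, G'=62/255≈0.2431, B'=97/255≈0.3804
K = 1 - max(R',G',B') = 1 - 222/255 = 33/255 = 0.12941… → 0.13
(1-R'-K)/(1-K) simplifies to (max-R)/max with max = 222:
C = (222-222)/222 = 0/222 = 0 → 0.00
M = (222-62)/222 = 160/222 = 0.72072… → 0.72
Y = (222-97)/222 = 125/222 = 0.56306… → 0.56
= CMYK(0.00, 0.72, 0.56, 0.13)


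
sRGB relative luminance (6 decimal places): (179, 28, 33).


Linearize each channel (sRGB transfer function): c = v/255; c_lin = c/12.92 if c ≤ 0.04045, else ((c+0.055)/1.055)^2.4
  R: 179/255 ≈ 0.701961 > 0.04045 → ((0.701961+0.055)/1.055)^2.4 ≈ 0.450786
  G: 28/255 ≈ 0.109804 > 0.04045 → ((0.109804+0.055)/1.055)^2.4 ≈ 0.011612
  B: 33/255 ≈ 0.129412 > 0.04045 → ((0.129412+0.055)/1.055)^2.4 ≈ 0.015209
R_lin = 0.450786, G_lin = 0.011612, B_lin = 0.015209
L = 0.2126×R + 0.7152×G + 0.0722×B
L = 0.2126×0.450786 + 0.7152×0.011612 + 0.0722×0.015209
L ≈ 0.105240
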